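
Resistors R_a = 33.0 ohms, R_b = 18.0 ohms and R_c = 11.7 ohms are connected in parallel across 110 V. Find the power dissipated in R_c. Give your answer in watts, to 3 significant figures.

1030 W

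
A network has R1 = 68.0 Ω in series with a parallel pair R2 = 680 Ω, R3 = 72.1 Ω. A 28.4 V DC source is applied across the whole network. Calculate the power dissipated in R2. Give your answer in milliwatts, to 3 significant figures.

First combine the parallel branches into one equivalent R_p, then R1 + R_p is a series pair.
R_p = (680×72.1)/(680+72.1) = 65.19 Ω
R_total = 68.0 + 65.19 = 133.2 Ω
I = V / R_total = 28.4 / 133.2 = 0.2132 A
Voltage across the parallel pair: V_p = I × R_p = 0.2132 × 65.19 = 13.90 V
R2 is across V_p, so use P = V²/R for that branch.
P_R2 = (13.90)² / 680 = 0.2841 W

284 mW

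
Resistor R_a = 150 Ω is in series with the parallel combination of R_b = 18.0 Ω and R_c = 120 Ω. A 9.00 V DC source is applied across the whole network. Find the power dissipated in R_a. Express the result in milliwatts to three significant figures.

443 mW

First combine the parallel branches into one equivalent R_p, then R_a + R_p is a series pair.
R_p = (18.0×120)/(18.0+120) = 15.65 Ω
R_total = 150 + 15.65 = 165.7 Ω
I = V / R_total = 9.00 / 165.7 = 0.05433 A
R_a is in the main series path, so its power is I²R_a.
P_R_a = (0.05433)² × 150 = 0.4428 W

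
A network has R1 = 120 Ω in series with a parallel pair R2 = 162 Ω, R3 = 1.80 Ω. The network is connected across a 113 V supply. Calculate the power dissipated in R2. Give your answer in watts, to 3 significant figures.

0.0168 W

Collapse R2‖R3 to a single equivalent, reducing the network to two series elements.
R_p = (162×1.80)/(162+1.80) = 1.780 Ω
R_total = 120 + 1.780 = 121.8 Ω
I = V / R_total = 113 / 121.8 = 0.9279 A
Voltage across the parallel pair: V_p = I × R_p = 0.9279 × 1.780 = 1.652 V
With V_p across R2, its power is V_p²/R2.
P_R2 = (1.652)² / 162 = 0.01684 W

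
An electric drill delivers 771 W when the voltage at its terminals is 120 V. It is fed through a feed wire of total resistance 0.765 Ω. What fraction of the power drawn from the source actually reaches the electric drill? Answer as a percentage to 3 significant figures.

96.1 %

I = P / V = 771 / 120 = 6.425 A through the feed wire.
P_line = I² R_line = (6.425)² × 0.765 = 31.58 W
P_source = P_load + P_line = 771.0 + 31.58 = 802.6 W
η = P_load / P_source = 771.0 / 802.6 = 0.9607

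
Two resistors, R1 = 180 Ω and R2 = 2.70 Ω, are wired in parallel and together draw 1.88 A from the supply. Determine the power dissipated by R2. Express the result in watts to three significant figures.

9.26 W

The branches share the same voltage, but only the total current is given — find V from the equivalent resistance first.
1/R_eq = 1/180 + 1/2.70 ⇒ R_eq = 2.660 Ω
V = I_total × R_eq = 1.880 × 2.660 = 5.001 V
P_R2 = V² / R2 = (5.001)² / 2.70 = 9.263 W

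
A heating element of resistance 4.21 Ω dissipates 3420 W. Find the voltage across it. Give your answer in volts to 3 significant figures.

120 V

Inverting the appropriate power form: V = √(P R).
V = √(3420 × 4.21) = 120.0 V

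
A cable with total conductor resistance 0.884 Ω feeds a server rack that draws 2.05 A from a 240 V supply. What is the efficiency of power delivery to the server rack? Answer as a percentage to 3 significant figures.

The cable carries the full 2.05 A.
P_line = I² R_line = (2.050)² × 0.884 = 3.715 W
P_source = V I = 240 × 2.050 = 492.0 W; P_load = 488.3 W
η = P_load / P_source = 488.3 / 492.0 = 0.9924

99.2 %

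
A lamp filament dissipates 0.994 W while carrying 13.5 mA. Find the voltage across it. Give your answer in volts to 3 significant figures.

73.6 V

Inverting the appropriate power form: V = P / I.
V = 0.994 / 0.01350 = 73.63 V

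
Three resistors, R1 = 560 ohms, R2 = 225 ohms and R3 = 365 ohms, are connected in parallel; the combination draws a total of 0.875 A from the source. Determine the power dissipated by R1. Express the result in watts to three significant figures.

17.0 W

Only the total current is stated, so first find the parallel equivalent to get the voltage across the combination.
1/R_eq = 1/560 + 1/225 + 1/365 ⇒ R_eq = 111.5 Ω
V = I_total × R_eq = 0.8750 × 111.5 = 97.55 V
P_R1 = V² / R1 = (97.55)² / 560 = 16.99 W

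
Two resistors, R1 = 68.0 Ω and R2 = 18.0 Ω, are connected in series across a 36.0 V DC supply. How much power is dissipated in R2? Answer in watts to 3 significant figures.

In a series string the same current flows through every resistor — find that current, then P = I²R for the one we want.
R_total = 68.0 + 18.0 = 86.00 Ω
I = V / R_total = 36.0 / 86.00 = 0.4186 A
P_R2 = I² × R2 = (0.4186)² × 18.0 = 3.154 W

3.15 W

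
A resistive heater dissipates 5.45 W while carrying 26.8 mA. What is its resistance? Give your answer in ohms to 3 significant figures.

From P = V I = I²R = V²/R, with the two given quantities we get R = P / I².
R = 5.45 / (0.02680)² = 7588 Ω

7590 Ω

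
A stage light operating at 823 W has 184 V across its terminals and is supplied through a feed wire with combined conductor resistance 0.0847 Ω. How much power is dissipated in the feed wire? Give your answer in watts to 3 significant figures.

The feed wire is a series resistance carrying the load current; its dissipation is I²R_line.
I = P / V = 823 / 184 = 4.473 A through the feed wire.
P_line = I² R_line = (4.473)² × 0.0847 = 1.695 W

1.69 W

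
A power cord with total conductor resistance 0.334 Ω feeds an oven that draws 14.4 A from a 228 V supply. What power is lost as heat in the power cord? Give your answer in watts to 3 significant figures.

The power cord and load are in series, so the same current flows in both; the loss is I²R_line.
The power cord carries the full 14.4 A.
P_line = I² R_line = (14.40)² × 0.334 = 69.26 W

69.3 W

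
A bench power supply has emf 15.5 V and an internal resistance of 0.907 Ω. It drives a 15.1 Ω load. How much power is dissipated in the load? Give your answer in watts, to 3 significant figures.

Load and internal resistance form a series loop — compute the loop current, then the load power via I²R.
I = ε / (r + R) = 15.5 / (0.907 + 15.1) = 0.9683 A
P_load = I² R = (0.9683)² × 15.1 = 14.16 W

14.2 W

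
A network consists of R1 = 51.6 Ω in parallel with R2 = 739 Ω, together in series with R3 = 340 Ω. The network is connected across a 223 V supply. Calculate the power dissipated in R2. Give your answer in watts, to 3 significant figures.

Collapse the R1‖R2 pair into one equivalent R_p; then R_p and R3 form a series string.
R_p = (51.6×739)/(51.6+739) = 48.23 Ω
R_total = R_p + 340 = 48.23 + 340 = 388.2 Ω
I = V / R_total = 223 / 388.2 = 0.5744 A
Voltage across the parallel pair: V_p = I × R_p = 0.5744 × 48.23 = 27.70 V
R2 sits across V_p; its power is V_p²/R.
P_R2 = (27.70)² / 739 = 1.039 W

1.04 W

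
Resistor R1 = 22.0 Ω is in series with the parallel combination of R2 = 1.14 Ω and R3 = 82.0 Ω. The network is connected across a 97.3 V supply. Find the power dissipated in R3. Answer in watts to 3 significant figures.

0.273 W

Reduce the parallel pair to R_p first; the network is then a simple series string.
R_p = (1.14×82.0)/(1.14+82.0) = 1.124 Ω
R_total = 22.0 + 1.124 = 23.12 Ω
I = V / R_total = 97.3 / 23.12 = 4.208 A
Voltage across the parallel pair: V_p = I × R_p = 4.208 × 1.124 = 4.731 V
R3 sees V_p directly, so P = V_p² / R3.
P_R3 = (4.731)² / 82.0 = 0.2730 W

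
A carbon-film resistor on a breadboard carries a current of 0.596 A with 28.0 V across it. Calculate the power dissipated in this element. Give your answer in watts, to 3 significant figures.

Both the voltage across and the current through the element are known, so P = V I applies directly.
P = 28.0 V × 0.5960 A = 16.69 W

16.7 W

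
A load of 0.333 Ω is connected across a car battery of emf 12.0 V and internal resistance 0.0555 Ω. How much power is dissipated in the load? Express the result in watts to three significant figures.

318 W

With r and R in series, I = ε/(r+R); the load dissipates I²R.
I = ε / (r + R) = 12.0 / (0.0555 + 0.333) = 30.89 A
P_load = I² R = (30.89)² × 0.333 = 317.7 W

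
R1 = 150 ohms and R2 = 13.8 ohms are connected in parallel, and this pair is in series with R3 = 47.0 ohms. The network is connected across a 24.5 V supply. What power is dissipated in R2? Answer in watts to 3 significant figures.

Collapse the R1‖R2 pair into one equivalent R_p; then R_p and R3 form a series string.
R_p = (150×13.8)/(150+13.8) = 12.64 Ω
R_total = R_p + 47.0 = 12.64 + 47.0 = 59.64 Ω
I = V / R_total = 24.5 / 59.64 = 0.4108 A
Voltage across the parallel pair: V_p = I × R_p = 0.4108 × 12.64 = 5.192 V
R2 sits across V_p; its power is V_p²/R.
P_R2 = (5.192)² / 13.8 = 1.953 W

1.95 W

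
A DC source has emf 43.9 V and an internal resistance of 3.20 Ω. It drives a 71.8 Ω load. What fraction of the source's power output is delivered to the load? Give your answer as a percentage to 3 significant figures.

95.7 %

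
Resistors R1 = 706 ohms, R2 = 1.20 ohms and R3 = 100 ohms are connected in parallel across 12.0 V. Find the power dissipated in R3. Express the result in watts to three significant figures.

1.44 W

Parallel branches share the same voltage; P = V²/R gives the branch power in one step.
P_R3 = V² / R3 = (12.0)² / 100 Ω = 1.440 W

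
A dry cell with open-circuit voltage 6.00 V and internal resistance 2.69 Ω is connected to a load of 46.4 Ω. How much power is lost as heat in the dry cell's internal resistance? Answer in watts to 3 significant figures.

0.0402 W

r is in series with the load, so it carries the full circuit current — the loss in it is I²r.
I = ε / (r + R) = 6.00 / (2.69 + 46.4) = 0.1222 A
P_int = I² r = (0.1222)² × 2.69 = 0.04019 W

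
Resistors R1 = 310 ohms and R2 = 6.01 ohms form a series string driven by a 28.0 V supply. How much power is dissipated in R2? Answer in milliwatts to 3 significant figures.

The current is common to all series resistors; compute it, then apply P = I²R for the target.
R_total = 310 + 6.01 = 316.0 Ω
I = V / R_total = 28.0 / 316.0 = 0.08860 A
P_R2 = I² × R2 = (0.08860)² × 6.01 = 0.04718 W

47.2 mW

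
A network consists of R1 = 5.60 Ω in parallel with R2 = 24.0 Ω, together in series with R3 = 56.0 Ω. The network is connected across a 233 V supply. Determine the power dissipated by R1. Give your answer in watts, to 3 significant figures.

Combine R1 and R2 into their parallel equivalent first, reducing the network to two series resistors.
R_p = (5.60×24.0)/(5.60+24.0) = 4.541 Ω
R_total = R_p + 56.0 = 4.541 + 56.0 = 60.54 Ω
I = V / R_total = 233 / 60.54 = 3.849 A
Voltage across the parallel pair: V_p = I × R_p = 3.849 × 4.541 = 17.47 V
R1 has V_p across it, so P = V_p²/R1.
P_R1 = (17.47)² / 5.60 = 54.53 W

54.5 W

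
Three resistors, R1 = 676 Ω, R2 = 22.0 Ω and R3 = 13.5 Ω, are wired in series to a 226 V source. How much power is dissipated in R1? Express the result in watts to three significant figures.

68.2 W

The current is common to all series resistors; compute it, then apply P = I²R for the target.
R_total = 676 + 22.0 + 13.5 = 711.5 Ω
I = V / R_total = 226 / 711.5 = 0.3176 A
P_R1 = I² × R1 = (0.3176)² × 676 = 68.20 W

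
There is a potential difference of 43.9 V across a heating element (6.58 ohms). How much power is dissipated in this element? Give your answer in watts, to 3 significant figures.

293 W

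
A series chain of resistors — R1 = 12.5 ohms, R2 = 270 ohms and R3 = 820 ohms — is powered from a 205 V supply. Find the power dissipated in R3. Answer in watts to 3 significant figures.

28.4 W

Since the resistors are in series they all carry the loop current I = V/R_total; the power in any one is I²R.
R_total = 12.5 + 270 + 820 = 1102 Ω
I = V / R_total = 205 / 1102 = 0.1859 A
P_R3 = I² × R3 = (0.1859)² × 820 = 28.35 W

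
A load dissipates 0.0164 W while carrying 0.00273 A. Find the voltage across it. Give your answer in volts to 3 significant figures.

Inverting the appropriate power form: V = P / I.
V = 0.0164 / 0.002730 = 6.007 V

6.01 V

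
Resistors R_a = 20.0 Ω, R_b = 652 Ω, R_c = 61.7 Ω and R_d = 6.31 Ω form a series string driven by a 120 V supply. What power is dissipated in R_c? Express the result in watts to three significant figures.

1.62 W

The current is common to all series resistors; compute it, then apply P = I²R for the target.
R_total = 20.0 + 652 + 61.7 + 6.31 = 740.0 Ω
I = V / R_total = 120 / 740.0 = 0.1622 A
P_R_c = I² × R_c = (0.1622)² × 61.7 = 1.622 W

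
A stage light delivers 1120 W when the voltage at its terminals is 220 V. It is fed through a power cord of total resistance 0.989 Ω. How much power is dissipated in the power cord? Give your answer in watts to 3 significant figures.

25.6 W

The power cord is a series resistance carrying the load current; its dissipation is I²R_line.
I = P / V = 1120 / 220 = 5.091 A through the power cord.
P_line = I² R_line = (5.091)² × 0.989 = 25.63 W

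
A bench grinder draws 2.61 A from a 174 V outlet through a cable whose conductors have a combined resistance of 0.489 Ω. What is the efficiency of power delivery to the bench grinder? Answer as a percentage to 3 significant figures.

The cable carries the full 2.61 A.
P_line = I² R_line = (2.610)² × 0.489 = 3.331 W
P_source = V I = 174 × 2.610 = 454.1 W; P_load = 450.8 W
η = P_load / P_source = 450.8 / 454.1 = 0.9927

99.3 %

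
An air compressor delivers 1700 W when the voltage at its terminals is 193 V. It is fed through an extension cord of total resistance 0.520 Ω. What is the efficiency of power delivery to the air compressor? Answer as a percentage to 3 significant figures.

97.7 %

I = P / V = 1700 / 193 = 8.808 A through the extension cord.
P_line = I² R_line = (8.808)² × 0.520 = 40.34 W
P_source = P_load + P_line = 1700 + 40.34 = 1740 W
η = P_load / P_source = 1700 / 1740 = 0.9768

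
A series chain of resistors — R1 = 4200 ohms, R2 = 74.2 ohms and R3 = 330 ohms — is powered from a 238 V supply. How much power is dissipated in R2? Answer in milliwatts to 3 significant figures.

Series elements share the same current, so find I first, then use P = I²R.
R_total = 4200 + 74.2 + 330 = 4604 Ω
I = V / R_total = 238 / 4604 = 0.05169 A
P_R2 = I² × R2 = (0.05169)² × 74.2 = 0.1983 W

198 mW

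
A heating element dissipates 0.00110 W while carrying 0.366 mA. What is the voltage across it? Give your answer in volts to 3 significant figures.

Rearranging the power relation for the two known quantities gives V = P / I.
V = 0.00110 / 0.0003660 = 3.005 V

3.01 V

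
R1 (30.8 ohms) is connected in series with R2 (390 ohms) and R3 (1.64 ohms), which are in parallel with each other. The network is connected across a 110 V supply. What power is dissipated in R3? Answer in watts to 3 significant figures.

First combine the parallel branches into one equivalent R_p, then R1 + R_p is a series pair.
R_p = (390×1.64)/(390+1.64) = 1.633 Ω
R_total = 30.8 + 1.633 = 32.43 Ω
I = V / R_total = 110 / 32.43 = 3.392 A
Voltage across the parallel pair: V_p = I × R_p = 3.392 × 1.633 = 5.539 V
R3 is across V_p, so use P = V²/R for that branch.
P_R3 = (5.539)² / 1.64 = 18.71 W

18.7 W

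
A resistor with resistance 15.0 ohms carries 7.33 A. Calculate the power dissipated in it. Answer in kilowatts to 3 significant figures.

0.806 kW

The current through and the resistance of the element are both given; use P = I²R.
P = (7.330 A)² × 15.0 Ω = 805.9 W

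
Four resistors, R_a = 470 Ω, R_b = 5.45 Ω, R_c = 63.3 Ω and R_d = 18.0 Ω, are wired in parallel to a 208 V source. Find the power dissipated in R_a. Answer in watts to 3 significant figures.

The supply voltage appears across each parallel branch — just use P = V²/R_a.
P_R_a = V² / R_a = (208)² / 470 Ω = 92.05 W

92.1 W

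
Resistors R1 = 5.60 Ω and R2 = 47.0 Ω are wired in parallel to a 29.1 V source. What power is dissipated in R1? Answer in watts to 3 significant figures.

151 W

Parallel branches share the same voltage; P = V²/R gives the branch power in one step.
P_R1 = V² / R1 = (29.1)² / 5.60 Ω = 151.2 W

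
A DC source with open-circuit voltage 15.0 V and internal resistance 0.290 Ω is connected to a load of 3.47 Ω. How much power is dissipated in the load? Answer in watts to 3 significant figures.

Load and internal resistance form a series loop — compute the loop current, then the load power via I²R.
I = ε / (r + R) = 15.0 / (0.290 + 3.47) = 3.989 A
P_load = I² R = (3.989)² × 3.47 = 55.23 W

55.2 W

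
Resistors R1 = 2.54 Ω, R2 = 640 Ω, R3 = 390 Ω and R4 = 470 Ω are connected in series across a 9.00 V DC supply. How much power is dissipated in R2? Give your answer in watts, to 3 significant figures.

0.0230 W

Every series element carries the same I. Get I from the total resistance, then P = I² × R2.
R_total = 2.54 + 640 + 390 + 470 = 1503 Ω
I = V / R_total = 9.00 / 1503 = 0.005990 A
P_R2 = I² × R2 = (0.005990)² × 640 = 0.02296 W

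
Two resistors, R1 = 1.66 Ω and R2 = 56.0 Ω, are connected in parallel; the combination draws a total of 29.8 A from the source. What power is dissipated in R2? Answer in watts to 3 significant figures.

Parallel branches share V, not I — compute V via R_eq, then use V²/R for the target branch.
1/R_eq = 1/1.66 + 1/56.0 ⇒ R_eq = 1.612 Ω
V = I_total × R_eq = 29.80 × 1.612 = 48.04 V
P_R2 = V² / R2 = (48.04)² / 56.0 = 41.22 W

41.2 W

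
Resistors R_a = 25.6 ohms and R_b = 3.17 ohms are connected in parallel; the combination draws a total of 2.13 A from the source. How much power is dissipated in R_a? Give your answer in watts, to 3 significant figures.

Only the total current is stated, so first find the parallel equivalent to get the voltage across the combination.
1/R_eq = 1/25.6 + 1/3.17 ⇒ R_eq = 2.821 Ω
V = I_total × R_eq = 2.130 × 2.821 = 6.008 V
P_R_a = V² / R_a = (6.008)² / 25.6 = 1.410 W

1.41 W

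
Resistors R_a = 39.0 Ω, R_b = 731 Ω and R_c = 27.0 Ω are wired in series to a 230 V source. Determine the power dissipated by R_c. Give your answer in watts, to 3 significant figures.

2.25 W

The current is common to all series resistors; compute it, then apply P = I²R for the target.
R_total = 39.0 + 731 + 27.0 = 797.0 Ω
I = V / R_total = 230 / 797.0 = 0.2886 A
P_R_c = I² × R_c = (0.2886)² × 27.0 = 2.249 W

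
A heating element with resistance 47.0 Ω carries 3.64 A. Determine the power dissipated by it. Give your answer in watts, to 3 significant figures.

With I and R stated, P = I²R applies in one step.
P = (3.640 A)² × 47.0 Ω = 622.7 W

623 W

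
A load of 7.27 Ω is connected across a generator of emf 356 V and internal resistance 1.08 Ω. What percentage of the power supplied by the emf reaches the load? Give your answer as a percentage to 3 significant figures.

87.1 %

The source delivers εI, of which I²R reaches the load and I²r is lost; since I is common, η = R/(R+r).
η = R / (R + r) = 7.27 / (7.27 + 1.08) = 0.8707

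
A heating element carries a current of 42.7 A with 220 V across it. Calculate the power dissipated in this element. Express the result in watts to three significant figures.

9390 W

Both the voltage across and the current through the element are known, so P = V I applies directly.
P = 220 V × 42.70 A = 9394 W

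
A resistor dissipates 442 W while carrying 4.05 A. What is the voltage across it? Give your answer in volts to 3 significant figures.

109 V

The two known quantities fix the third via V = P / I.
V = 442 / 4.050 = 109.1 V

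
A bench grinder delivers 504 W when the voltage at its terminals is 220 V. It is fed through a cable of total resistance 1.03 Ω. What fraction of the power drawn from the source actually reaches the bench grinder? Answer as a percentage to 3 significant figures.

I = P / V = 504 / 220 = 2.291 A through the cable.
P_line = I² R_line = (2.291)² × 1.03 = 5.406 W
P_source = P_load + P_line = 504.0 + 5.406 = 509.4 W
η = P_load / P_source = 504.0 / 509.4 = 0.9894

98.9 %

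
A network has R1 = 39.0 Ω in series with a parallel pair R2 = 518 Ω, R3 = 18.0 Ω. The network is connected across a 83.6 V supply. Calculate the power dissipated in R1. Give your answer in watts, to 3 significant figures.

Replace R2 and R3 with their parallel equivalent so the circuit becomes R1 in series with R_p.
R_p = (518×18.0)/(518+18.0) = 17.40 Ω
R_total = 39.0 + 17.40 = 56.40 Ω
I = V / R_total = 83.6 / 56.40 = 1.482 A
All the current flows through R1; use P = I²R.
P_R1 = (1.482)² × 39.0 = 85.70 W

85.7 W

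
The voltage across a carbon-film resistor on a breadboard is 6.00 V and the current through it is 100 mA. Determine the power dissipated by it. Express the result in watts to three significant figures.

0.600 W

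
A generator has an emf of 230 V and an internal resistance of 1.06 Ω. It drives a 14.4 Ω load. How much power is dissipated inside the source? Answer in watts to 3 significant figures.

235 W

The source's internal resistance is just another series element carrying I; its dissipation is I²r.
I = ε / (r + R) = 230 / (1.06 + 14.4) = 14.88 A
P_int = I² r = (14.88)² × 1.06 = 234.6 W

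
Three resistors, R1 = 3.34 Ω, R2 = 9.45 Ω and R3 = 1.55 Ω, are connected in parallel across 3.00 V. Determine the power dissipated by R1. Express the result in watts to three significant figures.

2.69 W

Every branch has 3.00 V across it, so for R1 the power is simply V²/R.
P_R1 = V² / R1 = (3.00)² / 3.34 Ω = 2.695 W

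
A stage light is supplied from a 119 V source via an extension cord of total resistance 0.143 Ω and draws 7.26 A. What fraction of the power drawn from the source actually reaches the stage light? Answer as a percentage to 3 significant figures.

The extension cord carries the full 7.26 A.
P_line = I² R_line = (7.260)² × 0.143 = 7.537 W
P_source = V I = 119 × 7.260 = 863.9 W; P_load = 856.4 W
η = P_load / P_source = 856.4 / 863.9 = 0.9913

99.1 %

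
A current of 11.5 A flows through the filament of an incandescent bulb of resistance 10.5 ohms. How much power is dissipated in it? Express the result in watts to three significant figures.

1390 W

With I and R stated, P = I²R applies in one step.
P = (11.50 A)² × 10.5 Ω = 1389 W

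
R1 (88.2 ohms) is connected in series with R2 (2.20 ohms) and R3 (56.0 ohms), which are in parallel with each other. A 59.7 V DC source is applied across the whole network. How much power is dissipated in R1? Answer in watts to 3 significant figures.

Collapse R2‖R3 to a single equivalent, reducing the network to two series elements.
R_p = (2.20×56.0)/(2.20+56.0) = 2.117 Ω
R_total = 88.2 + 2.117 = 90.32 Ω
I = V / R_total = 59.7 / 90.32 = 0.6610 A
The full supply current passes through R1: P = I²R.
P_R1 = (0.6610)² × 88.2 = 38.54 W

38.5 W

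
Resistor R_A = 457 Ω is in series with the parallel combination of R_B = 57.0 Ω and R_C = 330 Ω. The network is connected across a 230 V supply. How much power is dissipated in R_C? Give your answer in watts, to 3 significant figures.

Reduce the parallel pair to R_p first; the network is then a simple series string.
R_p = (57.0×330)/(57.0+330) = 48.60 Ω
R_total = 457 + 48.60 = 505.6 Ω
I = V / R_total = 230 / 505.6 = 0.4549 A
Voltage across the parallel pair: V_p = I × R_p = 0.4549 × 48.60 = 22.11 V
R_C is across V_p, so use P = V²/R for that branch.
P_R_C = (22.11)² / 330 = 1.481 W

1.48 W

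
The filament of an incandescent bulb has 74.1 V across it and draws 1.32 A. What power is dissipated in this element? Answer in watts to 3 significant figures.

97.8 W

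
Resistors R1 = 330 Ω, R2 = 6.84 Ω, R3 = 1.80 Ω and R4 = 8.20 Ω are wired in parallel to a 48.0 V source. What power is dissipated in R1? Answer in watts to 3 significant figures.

6.98 W

Each parallel branch sees the full supply voltage, so P = V²/R applies directly to the target branch.
P_R1 = V² / R1 = (48.0)² / 330 Ω = 6.982 W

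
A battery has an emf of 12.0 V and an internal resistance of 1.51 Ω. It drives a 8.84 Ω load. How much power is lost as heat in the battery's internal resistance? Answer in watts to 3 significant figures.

The internal resistance carries the same current as the load; P_int = I²r.
I = ε / (r + R) = 12.0 / (1.51 + 8.84) = 1.159 A
P_int = I² r = (1.159)² × 1.51 = 2.030 W

2.03 W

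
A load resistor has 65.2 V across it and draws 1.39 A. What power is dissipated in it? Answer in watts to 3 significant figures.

V and I are known directly — P = V I, no intermediate step needed.
P = 65.2 V × 1.390 A = 90.63 W

90.6 W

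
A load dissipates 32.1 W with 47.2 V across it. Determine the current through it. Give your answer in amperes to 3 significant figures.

From P = V I = I²R = V²/R, with the two given quantities we get I = P / V.
I = 32.1 / 47.2 = 0.6801 A

0.680 A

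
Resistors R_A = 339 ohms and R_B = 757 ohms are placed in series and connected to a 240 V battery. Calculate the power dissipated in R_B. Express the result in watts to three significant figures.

Series elements share the same current, so find I first, then use P = I²R.
R_total = 339 + 757 = 1096 Ω
I = V / R_total = 240 / 1096 = 0.2190 A
P_R_B = I² × R_B = (0.2190)² × 757 = 36.30 W

36.3 W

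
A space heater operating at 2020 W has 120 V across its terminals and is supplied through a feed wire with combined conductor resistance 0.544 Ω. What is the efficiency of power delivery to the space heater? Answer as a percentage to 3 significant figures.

92.9 %

I = P / V = 2020 / 120 = 16.83 A through the feed wire.
P_line = I² R_line = (16.83)² × 0.544 = 154.1 W
P_source = P_load + P_line = 2020 + 154.1 = 2174 W
η = P_load / P_source = 2020 / 2174 = 0.9291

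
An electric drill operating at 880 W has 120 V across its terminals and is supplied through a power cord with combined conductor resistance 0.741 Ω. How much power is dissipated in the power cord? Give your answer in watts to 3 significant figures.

The power cord and load are in series, so the same current flows in both; the loss is I²R_line.
I = P / V = 880 / 120 = 7.333 A through the power cord.
P_line = I² R_line = (7.333)² × 0.741 = 39.85 W

39.8 W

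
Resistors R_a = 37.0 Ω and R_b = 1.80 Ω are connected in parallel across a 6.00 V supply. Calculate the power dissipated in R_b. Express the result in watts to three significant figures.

Parallel branches share the same voltage; P = V²/R gives the branch power in one step.
P_R_b = V² / R_b = (6.00)² / 1.80 Ω = 20.00 W

20.0 W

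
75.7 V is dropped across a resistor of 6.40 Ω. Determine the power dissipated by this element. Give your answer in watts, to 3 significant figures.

Voltage and resistance are given, so P = V²/R is the one-step route.
P = (75.7 V)² / 6.40 Ω = 895.4 W

895 W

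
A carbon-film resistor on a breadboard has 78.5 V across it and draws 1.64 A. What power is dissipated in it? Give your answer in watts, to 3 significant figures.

129 W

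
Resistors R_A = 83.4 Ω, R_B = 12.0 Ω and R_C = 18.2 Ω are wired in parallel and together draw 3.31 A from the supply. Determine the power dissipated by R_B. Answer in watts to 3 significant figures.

The branches share the same voltage, but only the total current is given — find V from the equivalent resistance first.
1/R_eq = 1/83.4 + 1/12.0 + 1/18.2 ⇒ R_eq = 6.655 Ω
V = I_total × R_eq = 3.310 × 6.655 = 22.03 V
P_R_B = V² / R_B = (22.03)² / 12.0 = 40.43 W

40.4 W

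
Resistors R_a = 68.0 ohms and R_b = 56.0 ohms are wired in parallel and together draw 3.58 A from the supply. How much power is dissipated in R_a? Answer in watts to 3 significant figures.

Only the total current is stated, so first find the parallel equivalent to get the voltage across the combination.
1/R_eq = 1/68.0 + 1/56.0 ⇒ R_eq = 30.71 Ω
V = I_total × R_eq = 3.580 × 30.71 = 109.9 V
P_R_a = V² / R_a = (109.9)² / 68.0 = 177.7 W

178 W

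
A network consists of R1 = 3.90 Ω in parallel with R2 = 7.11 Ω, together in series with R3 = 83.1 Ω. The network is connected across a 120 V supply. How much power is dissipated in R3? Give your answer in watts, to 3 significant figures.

First find R_p for the parallel pair, then treat R_p + R3 as a series loop.
R_p = (3.90×7.11)/(3.90+7.11) = 2.519 Ω
R_total = R_p + 83.1 = 2.519 + 83.1 = 85.62 Ω
I = V / R_total = 120 / 85.62 = 1.402 A
R3 is the series element, so its power is I²R.
P_R3 = (1.402)² × 83.1 = 163.2 W

163 W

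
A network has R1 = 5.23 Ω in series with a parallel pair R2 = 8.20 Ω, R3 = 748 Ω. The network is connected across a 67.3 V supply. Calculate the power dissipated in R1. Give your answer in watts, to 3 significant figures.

Collapse R2‖R3 to a single equivalent, reducing the network to two series elements.
R_p = (8.20×748)/(8.20+748) = 8.111 Ω
R_total = 5.23 + 8.111 = 13.34 Ω
I = V / R_total = 67.3 / 13.34 = 5.045 A
R1 carries the full series current, so P = I²R.
P_R1 = (5.045)² × 5.23 = 133.1 W

133 W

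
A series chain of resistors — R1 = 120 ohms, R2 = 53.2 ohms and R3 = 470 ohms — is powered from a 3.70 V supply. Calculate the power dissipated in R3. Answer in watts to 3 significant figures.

Every series element carries the same I. Get I from the total resistance, then P = I² × R3.
R_total = 120 + 53.2 + 470 = 643.2 Ω
I = V / R_total = 3.70 / 643.2 = 0.005752 A
P_R3 = I² × R3 = (0.005752)² × 470 = 0.01555 W

0.0156 W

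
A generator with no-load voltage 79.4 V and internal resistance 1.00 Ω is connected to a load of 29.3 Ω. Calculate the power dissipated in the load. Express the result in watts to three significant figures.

Load and internal resistance form a series loop — compute the loop current, then the load power via I²R.
I = ε / (r + R) = 79.4 / (1.00 + 29.3) = 2.620 A
P_load = I² R = (2.620)² × 29.3 = 201.2 W

201 W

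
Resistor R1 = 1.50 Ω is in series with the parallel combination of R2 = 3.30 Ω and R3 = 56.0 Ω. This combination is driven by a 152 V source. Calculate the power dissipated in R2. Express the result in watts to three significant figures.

3190 W

Replace R2 and R3 with their parallel equivalent so the circuit becomes R1 in series with R_p.
R_p = (3.30×56.0)/(3.30+56.0) = 3.116 Ω
R_total = 1.50 + 3.116 = 4.616 Ω
I = V / R_total = 152 / 4.616 = 32.93 A
Voltage across the parallel pair: V_p = I × R_p = 32.93 × 3.116 = 102.6 V
With V_p across R2, its power is V_p²/R2.
P_R2 = (102.6)² / 3.30 = 3191 W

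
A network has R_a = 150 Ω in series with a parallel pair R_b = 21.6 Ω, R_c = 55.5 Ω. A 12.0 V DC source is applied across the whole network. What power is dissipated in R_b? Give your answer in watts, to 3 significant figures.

0.0588 W

Reduce the parallel pair to R_p first; the network is then a simple series string.
R_p = (21.6×55.5)/(21.6+55.5) = 15.55 Ω
R_total = 150 + 15.55 = 165.5 Ω
I = V / R_total = 12.0 / 165.5 = 0.07249 A
Voltage across the parallel pair: V_p = I × R_p = 0.07249 × 15.55 = 1.127 V
With V_p across R_b, its power is V_p²/R_b.
P_R_b = (1.127)² / 21.6 = 0.05881 W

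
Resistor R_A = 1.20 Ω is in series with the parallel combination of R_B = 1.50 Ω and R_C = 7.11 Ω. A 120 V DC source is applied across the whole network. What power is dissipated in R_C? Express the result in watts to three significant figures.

Collapse R_B‖R_C to a single equivalent, reducing the network to two series elements.
R_p = (1.50×7.11)/(1.50+7.11) = 1.239 Ω
R_total = 1.20 + 1.239 = 2.439 Ω
I = V / R_total = 120 / 2.439 = 49.21 A
Voltage across the parallel pair: V_p = I × R_p = 49.21 × 1.239 = 60.95 V
R_C is across V_p, so use P = V²/R for that branch.
P_R_C = (60.95)² / 7.11 = 522.5 W

523 W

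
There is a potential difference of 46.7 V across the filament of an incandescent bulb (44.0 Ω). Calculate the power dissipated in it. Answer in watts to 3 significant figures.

49.6 W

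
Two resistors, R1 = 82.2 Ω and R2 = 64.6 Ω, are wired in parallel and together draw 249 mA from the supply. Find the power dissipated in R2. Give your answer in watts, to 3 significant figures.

We need the common branch voltage; get it from I_total × R_eq, then P = V²/R for the branch.
1/R_eq = 1/82.2 + 1/64.6 ⇒ R_eq = 36.17 Ω
V = I_total × R_eq = 0.2490 × 36.17 = 9.007 V
P_R2 = V² / R2 = (9.007)² / 64.6 = 1.256 W

1.26 W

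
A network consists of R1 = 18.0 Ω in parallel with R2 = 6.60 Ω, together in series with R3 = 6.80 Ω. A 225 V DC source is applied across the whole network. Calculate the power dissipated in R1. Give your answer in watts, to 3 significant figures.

485 W

Collapse the R1‖R2 pair into one equivalent R_p; then R_p and R3 form a series string.
R_p = (18.0×6.60)/(18.0+6.60) = 4.829 Ω
R_total = R_p + 6.80 = 4.829 + 6.80 = 11.63 Ω
I = V / R_total = 225 / 11.63 = 19.35 A
Voltage across the parallel pair: V_p = I × R_p = 19.35 × 4.829 = 93.44 V
R1 has V_p across it, so P = V_p²/R1.
P_R1 = (93.44)² / 18.0 = 485.0 W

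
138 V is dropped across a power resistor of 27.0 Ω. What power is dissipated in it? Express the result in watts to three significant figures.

Voltage and resistance are given, so P = V²/R is the one-step route.
P = (138 V)² / 27.0 Ω = 705.3 W

705 W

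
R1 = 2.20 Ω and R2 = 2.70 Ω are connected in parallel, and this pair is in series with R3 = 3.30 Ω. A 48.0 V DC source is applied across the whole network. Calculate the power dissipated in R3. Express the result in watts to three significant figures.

373 W

Collapse the R1‖R2 pair into one equivalent R_p; then R_p and R3 form a series string.
R_p = (2.20×2.70)/(2.20+2.70) = 1.212 Ω
R_total = R_p + 3.30 = 1.212 + 3.30 = 4.512 Ω
I = V / R_total = 48.0 / 4.512 = 10.64 A
R3 is the series element, so its power is I²R.
P_R3 = (10.64)² × 3.30 = 373.4 W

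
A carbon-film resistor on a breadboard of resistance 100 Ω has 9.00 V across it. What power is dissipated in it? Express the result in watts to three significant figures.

0.810 W

We know the drop across the element and its resistance — P = V²/R, one step.
P = (9.00 V)² / 100 Ω = 0.8100 W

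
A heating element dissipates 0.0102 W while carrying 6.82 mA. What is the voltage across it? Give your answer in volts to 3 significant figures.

1.50 V

Rearranging the power relation for the two known quantities gives V = P / I.
V = 0.0102 / 0.006820 = 1.496 V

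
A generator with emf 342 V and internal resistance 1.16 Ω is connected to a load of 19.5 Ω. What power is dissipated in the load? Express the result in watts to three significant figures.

Find the circuit current first, then P = I²R for the load (series elements share I).
I = ε / (r + R) = 342 / (1.16 + 19.5) = 16.55 A
P_load = I² R = (16.55)² × 19.5 = 5344 W

5340 W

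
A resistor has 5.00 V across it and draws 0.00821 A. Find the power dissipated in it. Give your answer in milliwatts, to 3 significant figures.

41.1 mW

Since both terminal voltage and current are stated, P = V I gives the power in one step.
P = 5.00 V × 0.008210 A = 0.04105 W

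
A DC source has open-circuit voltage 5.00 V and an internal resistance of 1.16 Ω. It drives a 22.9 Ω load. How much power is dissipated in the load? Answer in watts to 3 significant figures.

The internal resistance and the load are in series, so the same I flows through both; get I from ε/(r+R), then I²R for the load.
I = ε / (r + R) = 5.00 / (1.16 + 22.9) = 0.2078 A
P_load = I² R = (0.2078)² × 22.9 = 0.9890 W

0.989 W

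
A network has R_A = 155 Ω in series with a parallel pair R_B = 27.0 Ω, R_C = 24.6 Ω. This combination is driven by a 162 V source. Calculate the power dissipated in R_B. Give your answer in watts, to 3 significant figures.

Reduce the parallel pair to R_p first; the network is then a simple series string.
R_p = (27.0×24.6)/(27.0+24.6) = 12.87 Ω
R_total = 155 + 12.87 = 167.9 Ω
I = V / R_total = 162 / 167.9 = 0.9650 A
Voltage across the parallel pair: V_p = I × R_p = 0.9650 × 12.87 = 12.42 V
R_B is across V_p, so use P = V²/R for that branch.
P_R_B = (12.42)² / 27.0 = 5.715 W

5.71 W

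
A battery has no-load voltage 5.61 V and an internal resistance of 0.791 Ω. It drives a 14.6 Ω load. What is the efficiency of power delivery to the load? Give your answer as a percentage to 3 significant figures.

Both r and R carry the same current, so the power split is just the resistance split: η = R/(R+r).
η = R / (R + r) = 14.6 / (14.6 + 0.791) = 0.9486

94.9 %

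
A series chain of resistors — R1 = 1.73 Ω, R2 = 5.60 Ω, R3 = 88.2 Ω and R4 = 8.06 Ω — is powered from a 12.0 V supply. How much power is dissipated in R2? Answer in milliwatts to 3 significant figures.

75.1 mW

The current is common to all series resistors; compute it, then apply P = I²R for the target.
R_total = 1.73 + 5.60 + 88.2 + 8.06 = 103.6 Ω
I = V / R_total = 12.0 / 103.6 = 0.1158 A
P_R2 = I² × R2 = (0.1158)² × 5.60 = 0.07515 W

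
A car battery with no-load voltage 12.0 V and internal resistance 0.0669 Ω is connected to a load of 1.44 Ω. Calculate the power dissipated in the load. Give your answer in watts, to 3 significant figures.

91.3 W

With r and R in series, I = ε/(r+R); the load dissipates I²R.
I = ε / (r + R) = 12.0 / (0.0669 + 1.44) = 7.963 A
P_load = I² R = (7.963)² × 1.44 = 91.32 W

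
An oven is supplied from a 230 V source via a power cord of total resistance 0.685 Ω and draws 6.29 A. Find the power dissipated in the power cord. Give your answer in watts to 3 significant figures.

The power cord is a series resistance carrying the load current; its dissipation is I²R_line.
The power cord carries the full 6.29 A.
P_line = I² R_line = (6.290)² × 0.685 = 27.10 W

27.1 W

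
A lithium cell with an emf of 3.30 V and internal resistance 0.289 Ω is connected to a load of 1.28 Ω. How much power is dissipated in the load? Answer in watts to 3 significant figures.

5.66 W

The internal resistance and the load are in series, so the same I flows through both; get I from ε/(r+R), then I²R for the load.
I = ε / (r + R) = 3.30 / (0.289 + 1.28) = 2.103 A
P_load = I² R = (2.103)² × 1.28 = 5.662 W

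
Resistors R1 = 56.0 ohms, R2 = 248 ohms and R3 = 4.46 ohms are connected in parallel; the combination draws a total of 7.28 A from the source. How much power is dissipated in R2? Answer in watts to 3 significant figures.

3.53 W

We need the common branch voltage; get it from I_total × R_eq, then P = V²/R for the branch.
1/R_eq = 1/56.0 + 1/248 + 1/4.46 ⇒ R_eq = 4.063 Ω
V = I_total × R_eq = 7.280 × 4.063 = 29.58 V
P_R2 = V² / R2 = (29.58)² / 248 = 3.528 W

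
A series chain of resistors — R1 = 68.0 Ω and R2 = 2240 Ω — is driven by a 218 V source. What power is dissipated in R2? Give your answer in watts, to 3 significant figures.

20.0 W

In a series string the same current flows through every resistor — find that current, then P = I²R for the one we want.
R_total = 68.0 + 2240 = 2308 Ω
I = V / R_total = 218 / 2308 = 0.09445 A
P_R2 = I² × R2 = (0.09445)² × 2240 = 19.98 W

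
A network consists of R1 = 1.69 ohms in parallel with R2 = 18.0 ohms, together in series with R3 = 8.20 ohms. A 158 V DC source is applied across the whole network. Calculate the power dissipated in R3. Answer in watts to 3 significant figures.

2160 W

Collapse the R1‖R2 pair into one equivalent R_p; then R_p and R3 form a series string.
R_p = (1.69×18.0)/(1.69+18.0) = 1.545 Ω
R_total = R_p + 8.20 = 1.545 + 8.20 = 9.745 Ω
I = V / R_total = 158 / 9.745 = 16.21 A
R3 carries the full series current, so P = I²R.
P_R3 = (16.21)² × 8.20 = 2156 W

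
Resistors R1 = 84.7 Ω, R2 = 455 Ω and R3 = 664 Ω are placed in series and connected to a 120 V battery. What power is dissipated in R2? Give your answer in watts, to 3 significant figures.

Every series element carries the same I. Get I from the total resistance, then P = I² × R2.
R_total = 84.7 + 455 + 664 = 1204 Ω
I = V / R_total = 120 / 1204 = 0.09969 A
P_R2 = I² × R2 = (0.09969)² × 455 = 4.522 W

4.52 W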